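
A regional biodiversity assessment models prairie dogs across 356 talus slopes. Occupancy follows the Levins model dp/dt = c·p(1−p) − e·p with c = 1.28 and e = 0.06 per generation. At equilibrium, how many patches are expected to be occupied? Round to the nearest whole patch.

339

p* = 1 − e/c = 1 − 0.06/1.28 = 0.9531.
Expected occupied patches = N × p* = 356 × 0.9531 = 339.31 ≈ 339.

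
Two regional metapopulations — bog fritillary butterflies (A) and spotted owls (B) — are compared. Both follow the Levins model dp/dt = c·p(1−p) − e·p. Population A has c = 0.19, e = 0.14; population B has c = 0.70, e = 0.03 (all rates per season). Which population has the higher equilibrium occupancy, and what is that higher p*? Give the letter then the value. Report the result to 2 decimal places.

A: p*_A = 1 − 0.14/0.19 = 0.2632.
B: p*_B = 1 − 0.03/0.70 = 0.9571.
B is higher at 0.9571.

B, 0.96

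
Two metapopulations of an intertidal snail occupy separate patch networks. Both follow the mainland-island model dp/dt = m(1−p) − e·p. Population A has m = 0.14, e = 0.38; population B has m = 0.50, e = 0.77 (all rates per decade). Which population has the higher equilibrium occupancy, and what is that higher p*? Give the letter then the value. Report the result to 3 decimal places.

B, 0.394

A: p*_A = m/(m+e) = 0.14/0.5200 = 0.2692.
B: p*_B = 0.50/1.2700 = 0.3937.
B is higher at 0.3937.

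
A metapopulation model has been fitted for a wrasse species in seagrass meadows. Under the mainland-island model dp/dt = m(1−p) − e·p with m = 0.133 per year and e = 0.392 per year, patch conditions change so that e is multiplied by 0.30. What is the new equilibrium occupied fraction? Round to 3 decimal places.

Before: p* = 0.133/(0.133+0.392) = 0.2533.
After: m = 0.133, e = 0.1176; p* = 0.133/0.2506 = 0.5307.

0.531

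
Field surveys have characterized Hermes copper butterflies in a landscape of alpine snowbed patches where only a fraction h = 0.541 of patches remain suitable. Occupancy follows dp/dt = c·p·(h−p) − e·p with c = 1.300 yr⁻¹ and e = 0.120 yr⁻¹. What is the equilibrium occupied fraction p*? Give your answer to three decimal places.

0.449

Setting dp/dt = 0 and dividing by p* gives c·(h−p*) = e.
So p* = h − e/c = 0.541 − 0.120/1.300 = 0.541 − 0.0923 = 0.4487.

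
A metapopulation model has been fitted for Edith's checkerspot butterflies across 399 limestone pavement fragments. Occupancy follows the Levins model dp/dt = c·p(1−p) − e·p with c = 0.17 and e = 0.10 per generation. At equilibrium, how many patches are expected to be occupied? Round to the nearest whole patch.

164

p* = 1 − e/c = 1 − 0.10/0.17 = 0.4118.
Expected occupied patches = N × p* = 399 × 0.4118 = 164.29 ≈ 164.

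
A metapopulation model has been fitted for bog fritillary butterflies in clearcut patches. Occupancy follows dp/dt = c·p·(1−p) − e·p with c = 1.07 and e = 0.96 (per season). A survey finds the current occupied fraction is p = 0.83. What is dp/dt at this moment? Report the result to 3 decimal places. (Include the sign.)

-0.646

Colonization term: c·p·(1−p) = 1.07×0.83×0.1700 = 0.15098.
Extinction term: e·p = 0.79680.
dp/dt = 0.15098 − 0.79680 = -0.64582.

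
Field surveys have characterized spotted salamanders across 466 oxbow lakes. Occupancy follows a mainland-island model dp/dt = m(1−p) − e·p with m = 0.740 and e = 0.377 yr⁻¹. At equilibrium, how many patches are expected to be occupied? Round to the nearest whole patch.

p* = m/(m+e) = 0.740/1.1170 = 0.6625.
Expected occupied patches = N × p* = 466 × 0.6625 = 308.72 ≈ 309.

309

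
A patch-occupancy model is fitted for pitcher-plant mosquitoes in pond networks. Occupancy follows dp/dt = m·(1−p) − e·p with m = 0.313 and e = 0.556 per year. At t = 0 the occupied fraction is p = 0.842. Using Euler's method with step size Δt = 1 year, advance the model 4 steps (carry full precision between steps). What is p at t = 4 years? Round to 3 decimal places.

Update rule: p ← p + [m·(1−p) − e·p]·Δt with Δt = 1.
step 1: Δp = -0.41870, p = 0.42330
step 2: Δp = -0.05485, p = 0.36845
step 3: Δp = -0.00719, p = 0.36127
step 4: Δp = -0.00094, p = 0.36033

0.360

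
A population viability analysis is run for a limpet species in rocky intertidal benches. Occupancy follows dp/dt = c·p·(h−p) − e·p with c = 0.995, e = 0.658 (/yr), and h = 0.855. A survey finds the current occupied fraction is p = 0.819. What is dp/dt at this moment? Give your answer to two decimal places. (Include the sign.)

Colonization term: c·p·(h−p) = 0.995×0.819×0.0360 = 0.02934.
Extinction term: e·p = 0.53890.
dp/dt = 0.02934 − 0.53890 = -0.50957.

-0.51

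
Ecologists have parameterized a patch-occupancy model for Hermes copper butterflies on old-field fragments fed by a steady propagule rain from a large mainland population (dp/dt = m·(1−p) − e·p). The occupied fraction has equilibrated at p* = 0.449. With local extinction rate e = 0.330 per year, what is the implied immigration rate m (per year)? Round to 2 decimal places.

At equilibrium m(1−p*) = e·p*, so m = e·p*/(1−p*).
m = 0.330 × 0.449 / 0.5510 = 0.1482/0.5510 = 0.2689.

0.27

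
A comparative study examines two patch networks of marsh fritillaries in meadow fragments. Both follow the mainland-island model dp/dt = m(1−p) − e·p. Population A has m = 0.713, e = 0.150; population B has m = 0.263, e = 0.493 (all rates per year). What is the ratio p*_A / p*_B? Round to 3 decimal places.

2.375

A: p*_A = m/(m+e) = 0.713/0.8630 = 0.8262.
B: p*_B = 0.263/0.7560 = 0.3479.
p*_A / p*_B = 0.8262/0.3479 = 2.3749.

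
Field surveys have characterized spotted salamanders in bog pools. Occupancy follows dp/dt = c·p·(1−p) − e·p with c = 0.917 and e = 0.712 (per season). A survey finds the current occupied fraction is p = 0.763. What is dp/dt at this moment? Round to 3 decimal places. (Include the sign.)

-0.377

Colonization term: c·p·(1−p) = 0.917×0.763×0.2370 = 0.16582.
Extinction term: e·p = 0.54326.
dp/dt = 0.16582 − 0.54326 = -0.37743.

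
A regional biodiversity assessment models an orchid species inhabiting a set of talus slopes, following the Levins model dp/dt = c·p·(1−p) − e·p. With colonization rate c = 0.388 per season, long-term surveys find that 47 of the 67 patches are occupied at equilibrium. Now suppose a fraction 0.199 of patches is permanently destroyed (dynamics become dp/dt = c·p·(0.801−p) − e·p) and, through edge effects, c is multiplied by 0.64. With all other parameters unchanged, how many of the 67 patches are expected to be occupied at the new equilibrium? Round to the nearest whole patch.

Observed p* = 47/67 = 0.70149.
Balance c(1−p*) = e gives e = 0.388×(1 − 0.70149) = 0.11582.
New p* = 0.801 − e/c = 0.801 − 0.11582/0.24832 = 0.33459.
Expected occupied = 67 × 0.33459 = 22.42 ≈ 22.

22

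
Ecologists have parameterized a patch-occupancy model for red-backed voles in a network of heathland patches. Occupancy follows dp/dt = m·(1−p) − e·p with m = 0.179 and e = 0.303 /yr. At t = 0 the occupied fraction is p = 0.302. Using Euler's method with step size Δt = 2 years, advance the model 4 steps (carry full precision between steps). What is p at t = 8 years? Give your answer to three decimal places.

0.371

Update rule: p ← p + [m·(1−p) − e·p]·Δt with Δt = 2.
step 1: Δp = +0.06687, p = 0.36887
step 2: Δp = +0.00241, p = 0.37128
step 3: Δp = +0.00009, p = 0.37137
step 4: Δp = +0.00000, p = 0.37137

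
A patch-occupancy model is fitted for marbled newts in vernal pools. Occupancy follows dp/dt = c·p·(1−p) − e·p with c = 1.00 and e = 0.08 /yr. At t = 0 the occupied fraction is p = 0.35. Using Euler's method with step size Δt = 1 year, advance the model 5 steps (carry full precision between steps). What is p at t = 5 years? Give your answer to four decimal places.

Update rule: p ← p + [c·p·(1−p) − e·p]·Δt with Δt = 1.
p: 0.35000 → 0.54950  (Δp = +0.19950)
p: 0.54950 → 0.75309  (Δp = +0.20359)
p: 0.75309 → 0.87879  (Δp = +0.12570)
p: 0.87879 → 0.91500  (Δp = +0.03622)
p: 0.91500 → 0.91958  (Δp = +0.00457)

0.9196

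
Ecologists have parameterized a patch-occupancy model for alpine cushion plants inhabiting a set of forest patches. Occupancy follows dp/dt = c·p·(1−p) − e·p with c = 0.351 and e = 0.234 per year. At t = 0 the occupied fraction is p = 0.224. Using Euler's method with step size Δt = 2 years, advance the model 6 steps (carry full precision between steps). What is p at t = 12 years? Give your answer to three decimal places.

Update rule: p ← p + [c·p·(1−p) − e·p]·Δt with Δt = 2.
step 1: Δp = +0.01719, p = 0.24119
step 2: Δp = +0.01560, p = 0.25679
step 3: Δp = +0.01380, p = 0.27059
step 4: Δp = +0.01192, p = 0.28251
step 5: Δp = +0.01008, p = 0.29259
step 6: Δp = +0.00837, p = 0.30096

0.301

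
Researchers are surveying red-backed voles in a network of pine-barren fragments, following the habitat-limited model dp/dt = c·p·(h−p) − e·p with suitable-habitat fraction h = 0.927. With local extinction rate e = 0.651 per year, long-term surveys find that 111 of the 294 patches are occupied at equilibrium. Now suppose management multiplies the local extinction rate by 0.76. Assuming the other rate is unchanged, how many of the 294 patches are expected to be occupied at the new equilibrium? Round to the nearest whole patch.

150

Observed p* = 111/294 = 0.37755.
Balance c(h−p*) = e gives c = e/(0.927 − 0.37755) = 0.651/0.54945 = 1.18482.
New p* = 0.927 − e/c = 0.927 − 0.49476/1.18482 = 0.50942.
Expected occupied = 294 × 0.50942 = 149.77 ≈ 150.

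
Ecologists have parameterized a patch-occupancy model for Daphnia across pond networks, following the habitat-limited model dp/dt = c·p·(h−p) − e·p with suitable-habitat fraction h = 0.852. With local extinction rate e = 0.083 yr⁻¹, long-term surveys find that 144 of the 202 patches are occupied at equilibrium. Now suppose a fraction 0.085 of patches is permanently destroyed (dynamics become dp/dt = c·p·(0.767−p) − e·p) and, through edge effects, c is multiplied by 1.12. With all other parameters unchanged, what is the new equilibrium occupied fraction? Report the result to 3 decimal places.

Observed p* = 144/202 = 0.71287.
Balance c(h−p*) = e gives c = e/(0.852 − 0.71287) = 0.083/0.13913 = 0.59656.
New p* = 0.767 − e/c = 0.767 − 0.08300/0.66815 = 0.64278.

0.643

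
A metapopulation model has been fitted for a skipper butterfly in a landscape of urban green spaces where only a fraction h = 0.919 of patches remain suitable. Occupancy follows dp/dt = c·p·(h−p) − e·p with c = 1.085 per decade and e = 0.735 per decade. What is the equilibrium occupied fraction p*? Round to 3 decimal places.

Setting dp/dt = 0 and dividing by p* gives c·(h−p*) = e.
So p* = h − e/c = 0.919 − 0.735/1.085 = 0.919 − 0.6774 = 0.2416.

0.242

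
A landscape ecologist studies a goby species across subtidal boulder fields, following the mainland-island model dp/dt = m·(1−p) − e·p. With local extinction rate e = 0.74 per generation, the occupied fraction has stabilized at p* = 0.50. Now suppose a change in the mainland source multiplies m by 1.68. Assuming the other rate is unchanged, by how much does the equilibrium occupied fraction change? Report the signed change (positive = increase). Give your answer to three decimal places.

Balance m(1−p*) = e·p* gives m = e·p*/(1−p*) = 0.74×0.50000/0.50000 = 0.74000.
New p* = m/(m+e) = 1.24320/(1.24320+0.74000) = 0.62687.
Δp* = 0.62687 − 0.50000 = +0.12687.

0.127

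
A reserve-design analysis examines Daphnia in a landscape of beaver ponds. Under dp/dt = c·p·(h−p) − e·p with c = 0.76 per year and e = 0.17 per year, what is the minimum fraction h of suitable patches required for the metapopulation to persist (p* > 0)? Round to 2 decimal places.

p* = h − e/c is positive only when h > e/c.
h_min = e/c = 0.17/0.76 = 0.2237.

0.22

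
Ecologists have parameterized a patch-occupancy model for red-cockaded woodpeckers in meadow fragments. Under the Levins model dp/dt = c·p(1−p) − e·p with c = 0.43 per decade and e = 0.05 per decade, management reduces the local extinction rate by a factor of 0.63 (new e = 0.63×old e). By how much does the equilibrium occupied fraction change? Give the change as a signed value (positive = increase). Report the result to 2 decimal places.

0.04

Before: p* = 1 − 0.05/0.43 = 0.8837.
After the change, c = 0.43, e = 0.0315, so p* = 1 − 0.0315/0.43 = 0.9267.
Δp* = 0.9267 − 0.8837 = +0.0430.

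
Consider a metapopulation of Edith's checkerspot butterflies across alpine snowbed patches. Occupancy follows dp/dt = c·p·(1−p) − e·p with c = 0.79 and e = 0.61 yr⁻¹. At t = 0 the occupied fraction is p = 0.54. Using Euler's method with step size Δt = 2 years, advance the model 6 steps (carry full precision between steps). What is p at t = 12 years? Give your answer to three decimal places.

Update rule: p ← p + [c·p·(1−p) − e·p]·Δt with Δt = 2.
step 1: Δp = -0.26633, p = 0.27367
step 2: Δp = -0.01981, p = 0.25386
step 3: Δp = -0.01043, p = 0.24343
step 4: Δp = -0.00599, p = 0.23743
step 5: Δp = -0.00360, p = 0.23384
step 6: Δp = -0.00221, p = 0.23162

0.232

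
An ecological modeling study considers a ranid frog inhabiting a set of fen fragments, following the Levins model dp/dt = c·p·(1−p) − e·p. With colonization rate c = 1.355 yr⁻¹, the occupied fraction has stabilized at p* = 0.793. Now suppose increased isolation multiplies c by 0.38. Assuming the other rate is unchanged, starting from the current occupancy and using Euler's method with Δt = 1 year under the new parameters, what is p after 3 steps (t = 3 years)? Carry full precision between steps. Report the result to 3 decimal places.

0.548

Balance c(1−p*) = e gives e = 1.355×(1 − 0.79300) = 0.28048.
Starting from p₀ = 0.79300; update p ← p + (dp/dt)·Δt with the new parameters.
t = 1: p = 0.79300 + (-0.13790) = 0.65510
t = 2: p = 0.65510 + (-0.06741) = 0.58769
t = 3: p = 0.58769 + (-0.04007) = 0.54762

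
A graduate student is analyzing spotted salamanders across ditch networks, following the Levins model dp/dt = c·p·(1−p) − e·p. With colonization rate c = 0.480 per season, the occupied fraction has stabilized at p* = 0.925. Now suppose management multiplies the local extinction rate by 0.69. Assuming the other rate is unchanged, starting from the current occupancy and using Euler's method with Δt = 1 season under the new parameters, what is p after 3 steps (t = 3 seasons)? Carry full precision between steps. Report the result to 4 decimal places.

Balance c(1−p*) = e gives e = 0.480×(1 − 0.92500) = 0.03600.
Starting from p₀ = 0.92500; update p ← p + (dp/dt)·Δt with the new parameters.
t = 1: p = 0.92500 + (+0.01032) = 0.93532
t = 2: p = 0.93532 + (+0.00580) = 0.94113
t = 3: p = 0.94113 + (+0.00322) = 0.94434

0.9443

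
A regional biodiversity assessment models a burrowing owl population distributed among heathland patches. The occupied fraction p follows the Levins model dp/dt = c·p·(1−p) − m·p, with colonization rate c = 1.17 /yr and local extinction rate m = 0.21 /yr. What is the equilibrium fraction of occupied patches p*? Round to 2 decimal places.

Setting dp/dt = 0 and dividing through by p* gives c·(1−p*) = m.
So p* = 1 − m/c = 1 − 0.21/1.17 = 1 − 0.1795 = 0.8205.

0.82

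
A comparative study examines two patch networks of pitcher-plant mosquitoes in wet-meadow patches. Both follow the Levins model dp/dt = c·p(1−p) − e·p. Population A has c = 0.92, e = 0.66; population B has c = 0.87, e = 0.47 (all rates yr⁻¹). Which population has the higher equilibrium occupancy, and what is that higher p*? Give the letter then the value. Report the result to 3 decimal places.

A: p*_A = 1 − 0.66/0.92 = 0.2826.
B: p*_B = 1 − 0.47/0.87 = 0.4598.
B is higher at 0.4598.

B, 0.460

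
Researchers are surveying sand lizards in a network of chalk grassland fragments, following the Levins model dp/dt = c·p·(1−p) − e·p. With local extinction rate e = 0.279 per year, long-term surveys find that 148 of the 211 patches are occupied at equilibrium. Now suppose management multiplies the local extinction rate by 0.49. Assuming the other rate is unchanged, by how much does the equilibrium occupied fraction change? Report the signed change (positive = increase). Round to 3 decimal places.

Observed p* = 148/211 = 0.70142.
Balance c(1−p*) = e gives c = e/(1 − 0.70142) = 0.279/0.29858 = 0.93442.
New p* = 1 − e/c = 1 − 0.13671/0.93442 = 0.85370.
Δp* = 0.85370 − 0.70142 = +0.15228.

0.152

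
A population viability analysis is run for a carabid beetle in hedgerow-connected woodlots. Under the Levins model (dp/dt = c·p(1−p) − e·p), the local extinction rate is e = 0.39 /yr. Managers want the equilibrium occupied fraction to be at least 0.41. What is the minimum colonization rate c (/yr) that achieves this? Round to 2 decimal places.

0.66

p* = 1 − e/c ≥ 0.41 requires e/c ≤ 0.5900, i.e. c ≥ e/0.5900.
c_min = 0.39/0.5900 = 0.6610.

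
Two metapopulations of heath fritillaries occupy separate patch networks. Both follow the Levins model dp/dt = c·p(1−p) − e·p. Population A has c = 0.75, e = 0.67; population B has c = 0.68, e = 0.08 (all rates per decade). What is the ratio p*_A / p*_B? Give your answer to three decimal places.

0.121

A: p*_A = 1 − 0.67/0.75 = 0.1067.
B: p*_B = 1 − 0.08/0.68 = 0.8824.
p*_A / p*_B = 0.1067/0.8824 = 0.1209.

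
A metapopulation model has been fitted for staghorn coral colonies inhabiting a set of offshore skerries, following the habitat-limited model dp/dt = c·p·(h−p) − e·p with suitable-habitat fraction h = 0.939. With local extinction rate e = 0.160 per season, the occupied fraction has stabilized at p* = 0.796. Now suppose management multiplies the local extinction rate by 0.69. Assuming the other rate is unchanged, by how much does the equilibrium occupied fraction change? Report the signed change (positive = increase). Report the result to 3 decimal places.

Balance c(h−p*) = e gives c = e/(0.939 − 0.79600) = 0.160/0.14300 = 1.11888.
New p* = 0.939 − e/c = 0.939 − 0.11040/1.11888 = 0.84033.
Δp* = 0.84033 − 0.79600 = +0.04433.

0.044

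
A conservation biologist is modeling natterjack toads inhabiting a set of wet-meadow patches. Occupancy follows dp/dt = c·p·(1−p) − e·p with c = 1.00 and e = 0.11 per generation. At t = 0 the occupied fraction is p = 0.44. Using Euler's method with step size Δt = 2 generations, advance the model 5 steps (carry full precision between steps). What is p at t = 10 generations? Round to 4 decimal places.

Update rule: p ← p + [c·p·(1−p) − e·p]·Δt with Δt = 2.
step 1: Δp = +0.39600, p = 0.83600
step 2: Δp = +0.09029, p = 0.92629
step 3: Δp = -0.06723, p = 0.85906
step 4: Δp = +0.05316, p = 0.91222
step 5: Δp = -0.04053, p = 0.87168

0.8717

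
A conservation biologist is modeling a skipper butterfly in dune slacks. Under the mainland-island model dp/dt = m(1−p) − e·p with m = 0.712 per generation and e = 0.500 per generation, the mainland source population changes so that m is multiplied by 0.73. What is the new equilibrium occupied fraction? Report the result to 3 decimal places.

Before: p* = 0.712/(0.712+0.500) = 0.5875.
After: m = 0.51976, e = 0.5; p* = 0.51976/1.0198 = 0.5097.

0.510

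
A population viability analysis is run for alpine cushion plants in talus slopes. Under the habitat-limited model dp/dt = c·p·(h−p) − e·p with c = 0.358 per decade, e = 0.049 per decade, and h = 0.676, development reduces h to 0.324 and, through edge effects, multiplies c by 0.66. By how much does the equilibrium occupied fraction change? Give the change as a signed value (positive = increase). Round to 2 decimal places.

Before: p* = h − e/c = 0.676 − 0.049/0.358 = 0.676 − 0.1369 = 0.5391.
After: c = 0.23628, e = 0.049, h = 0.324; p* = 0.324 − 0.049/0.23628 = 0.1166.
Δp* = 0.1166 − 0.5391 = -0.4225.

-0.42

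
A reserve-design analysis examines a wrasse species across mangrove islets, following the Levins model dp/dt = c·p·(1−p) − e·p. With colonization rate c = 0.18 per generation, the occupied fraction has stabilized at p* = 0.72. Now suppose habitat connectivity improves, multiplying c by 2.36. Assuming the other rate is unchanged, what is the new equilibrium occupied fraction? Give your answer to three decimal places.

0.881

Balance c(1−p*) = e gives e = 0.18×(1 − 0.72000) = 0.05040.
New p* = 1 − e/c = 1 − 0.05040/0.42480 = 0.88136.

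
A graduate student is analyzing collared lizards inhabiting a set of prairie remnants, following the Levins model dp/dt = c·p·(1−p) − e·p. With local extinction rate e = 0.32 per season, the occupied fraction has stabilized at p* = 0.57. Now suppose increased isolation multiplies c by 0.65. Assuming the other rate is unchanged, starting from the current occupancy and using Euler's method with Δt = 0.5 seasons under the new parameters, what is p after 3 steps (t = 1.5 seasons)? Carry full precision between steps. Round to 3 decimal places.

0.491

Balance c(1−p*) = e gives c = e/(1 − 0.57000) = 0.32/0.43000 = 0.74419.
Starting from p₀ = 0.57000; update p ← p + (dp/dt)·Δt with the new parameters.
  1  |  dp/dt·Δt = -0.031920  |  p_1 = 0.538080
  2  |  dp/dt·Δt = -0.025978  |  p_2 = 0.512102
  3  |  dp/dt·Δt = -0.021507  |  p_3 = 0.490595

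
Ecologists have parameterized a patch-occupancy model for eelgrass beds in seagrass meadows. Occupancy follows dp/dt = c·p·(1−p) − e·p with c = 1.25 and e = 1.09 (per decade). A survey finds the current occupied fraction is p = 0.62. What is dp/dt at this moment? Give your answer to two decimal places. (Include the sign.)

-0.38

Colonization term: c·p·(1−p) = 1.25×0.62×0.3800 = 0.29450.
Extinction term: e·p = 0.67580.
dp/dt = 0.29450 − 0.67580 = -0.38130.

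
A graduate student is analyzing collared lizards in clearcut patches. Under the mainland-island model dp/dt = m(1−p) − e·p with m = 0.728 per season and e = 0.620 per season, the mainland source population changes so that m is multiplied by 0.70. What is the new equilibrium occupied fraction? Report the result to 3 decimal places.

0.451

Before: p* = 0.728/(0.728+0.620) = 0.5401.
After: m = 0.5096, e = 0.62; p* = 0.5096/1.1296 = 0.4511.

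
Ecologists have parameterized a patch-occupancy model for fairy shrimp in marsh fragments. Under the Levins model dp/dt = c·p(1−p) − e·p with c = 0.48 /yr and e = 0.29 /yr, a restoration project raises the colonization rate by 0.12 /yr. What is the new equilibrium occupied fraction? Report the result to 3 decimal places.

0.517

Before: p* = 1 − 0.29/0.48 = 0.3958.
After the change, c = 0.6, e = 0.29, so p* = 1 − 0.29/0.6 = 0.5167.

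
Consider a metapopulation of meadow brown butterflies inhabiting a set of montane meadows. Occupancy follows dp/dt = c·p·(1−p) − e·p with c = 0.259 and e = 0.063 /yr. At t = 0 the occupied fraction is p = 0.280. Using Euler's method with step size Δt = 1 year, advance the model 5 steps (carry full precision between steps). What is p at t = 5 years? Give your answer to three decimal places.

0.461

Update rule: p ← p + [c·p·(1−p) − e·p]·Δt with Δt = 1.
t = 1: p = 0.28000 + (+0.03457) = 0.31457
t = 2: p = 0.31457 + (+0.03603) = 0.35060
t = 3: p = 0.35060 + (+0.03688) = 0.38748
t = 4: p = 0.38748 + (+0.03706) = 0.42454
t = 5: p = 0.42454 + (+0.03653) = 0.46107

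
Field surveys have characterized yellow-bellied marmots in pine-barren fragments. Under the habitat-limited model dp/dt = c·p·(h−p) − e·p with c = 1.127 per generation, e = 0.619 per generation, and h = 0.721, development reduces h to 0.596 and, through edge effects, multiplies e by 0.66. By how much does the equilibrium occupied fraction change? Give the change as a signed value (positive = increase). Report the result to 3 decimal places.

Before: p* = h − e/c = 0.721 − 0.619/1.127 = 0.721 − 0.5492 = 0.1718.
After: c = 1.127, e = 0.40854, h = 0.596; p* = 0.596 − 0.40854/1.127 = 0.2335.
Δp* = 0.2335 − 0.1718 = +0.0617.

0.062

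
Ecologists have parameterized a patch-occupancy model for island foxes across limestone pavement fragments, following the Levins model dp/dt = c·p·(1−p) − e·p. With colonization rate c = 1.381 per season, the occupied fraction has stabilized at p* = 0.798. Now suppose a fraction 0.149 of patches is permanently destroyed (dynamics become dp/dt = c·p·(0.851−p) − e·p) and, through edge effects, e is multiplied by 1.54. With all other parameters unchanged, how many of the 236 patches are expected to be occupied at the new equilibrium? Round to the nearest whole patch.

Balance c(1−p*) = e gives e = 1.381×(1 − 0.79800) = 0.27896.
New p* = 0.851 − e/c = 0.851 − 0.42960/1.38100 = 0.53992.
Expected occupied = 236 × 0.53992 = 127.42 ≈ 127.

127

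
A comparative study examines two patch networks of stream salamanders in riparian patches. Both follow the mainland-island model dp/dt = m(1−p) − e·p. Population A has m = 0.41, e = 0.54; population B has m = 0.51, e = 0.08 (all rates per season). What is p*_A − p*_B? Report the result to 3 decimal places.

A: p*_A = m/(m+e) = 0.41/0.9500 = 0.4316.
B: p*_B = 0.51/0.5900 = 0.8644.
p*_A − p*_B = 0.4316 − 0.8644 = -0.4328.

-0.433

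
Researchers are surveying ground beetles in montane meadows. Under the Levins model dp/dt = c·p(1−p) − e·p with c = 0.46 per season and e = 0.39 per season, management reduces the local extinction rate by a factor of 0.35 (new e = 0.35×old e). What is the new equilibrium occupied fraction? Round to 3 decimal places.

0.703

Before: p* = 1 − 0.39/0.46 = 0.1522.
After the change, c = 0.46, e = 0.1365, so p* = 1 − 0.1365/0.46 = 0.7033.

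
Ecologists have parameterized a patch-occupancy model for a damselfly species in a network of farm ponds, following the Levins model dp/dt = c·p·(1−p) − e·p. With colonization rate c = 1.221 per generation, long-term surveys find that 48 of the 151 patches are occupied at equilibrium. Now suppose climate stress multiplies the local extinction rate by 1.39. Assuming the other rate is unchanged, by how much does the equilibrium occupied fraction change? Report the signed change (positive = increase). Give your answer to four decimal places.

-0.2660

Observed p* = 48/151 = 0.31788.
Balance c(1−p*) = e gives e = 1.221×(1 − 0.31788) = 0.83287.
New p* = 1 − e/c = 1 − 1.15769/1.22100 = 0.05185.
Δp* = 0.05185 − 0.31788 = -0.26603.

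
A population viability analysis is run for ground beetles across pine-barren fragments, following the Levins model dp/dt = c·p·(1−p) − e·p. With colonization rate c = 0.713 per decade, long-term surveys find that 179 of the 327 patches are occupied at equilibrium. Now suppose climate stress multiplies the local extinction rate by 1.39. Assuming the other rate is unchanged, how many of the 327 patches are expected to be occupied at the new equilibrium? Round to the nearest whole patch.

Observed p* = 179/327 = 0.54740.
Balance c(1−p*) = e gives e = 0.713×(1 − 0.54740) = 0.32270.
New p* = 1 − e/c = 1 − 0.44855/0.71300 = 0.37090.
Expected occupied = 327 × 0.37090 = 121.28 ≈ 121.

121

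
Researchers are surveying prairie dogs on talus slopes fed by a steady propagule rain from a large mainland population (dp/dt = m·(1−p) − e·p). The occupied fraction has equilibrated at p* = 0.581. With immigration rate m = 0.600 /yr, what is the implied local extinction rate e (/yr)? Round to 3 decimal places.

0.433

At equilibrium m(1−p*) = e·p*, so e = m(1−p*)/p*.
e = 0.600 × 0.4190 / 0.581 = 0.4327.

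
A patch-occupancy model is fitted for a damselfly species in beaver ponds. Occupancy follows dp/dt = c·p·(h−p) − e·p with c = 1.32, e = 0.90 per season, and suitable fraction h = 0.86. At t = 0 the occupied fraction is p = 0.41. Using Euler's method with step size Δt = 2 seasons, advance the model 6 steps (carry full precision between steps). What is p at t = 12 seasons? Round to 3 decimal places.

0.177

Update rule: p ← p + [c·p·(h−p) − e·p]·Δt with Δt = 2.
p: 0.41000 → 0.15908  (Δp = -0.25092)
p: 0.15908 → 0.16710  (Δp = +0.00802)
p: 0.16710 → 0.17199  (Δp = +0.00489)
p: 0.17199 → 0.17480  (Δp = +0.00281)
p: 0.17480 → 0.17636  (Δp = +0.00156)
p: 0.17636 → 0.17721  (Δp = +0.00085)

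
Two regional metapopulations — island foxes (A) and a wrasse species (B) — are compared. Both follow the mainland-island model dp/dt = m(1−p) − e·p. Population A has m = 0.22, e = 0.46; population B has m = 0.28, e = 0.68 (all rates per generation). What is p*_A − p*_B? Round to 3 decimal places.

0.032

A: p*_A = m/(m+e) = 0.22/0.6800 = 0.3235.
B: p*_B = 0.28/0.9600 = 0.2917.
p*_A − p*_B = 0.3235 − 0.2917 = 0.0319.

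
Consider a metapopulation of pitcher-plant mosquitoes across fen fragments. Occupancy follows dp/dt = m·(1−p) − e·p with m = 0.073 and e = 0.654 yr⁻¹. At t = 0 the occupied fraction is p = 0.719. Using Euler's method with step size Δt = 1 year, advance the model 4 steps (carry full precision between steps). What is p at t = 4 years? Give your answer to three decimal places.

Update rule: p ← p + [m·(1−p) − e·p]·Δt with Δt = 1.
step 1: Δp = -0.44971, p = 0.26929
step 2: Δp = -0.12277, p = 0.14652
step 3: Δp = -0.03352, p = 0.11300
step 4: Δp = -0.00915, p = 0.10385

0.104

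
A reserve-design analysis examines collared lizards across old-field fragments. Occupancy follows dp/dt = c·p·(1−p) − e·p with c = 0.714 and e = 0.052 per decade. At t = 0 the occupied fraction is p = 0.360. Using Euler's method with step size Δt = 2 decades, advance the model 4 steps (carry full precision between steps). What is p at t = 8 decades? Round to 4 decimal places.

Update rule: p ← p + [c·p·(1−p) − e·p]·Δt with Δt = 2.
p: 0.36000 → 0.65157  (Δp = +0.29157)
p: 0.65157 → 0.90800  (Δp = +0.25643)
p: 0.90800 → 0.93286  (Δp = +0.02486)
p: 0.93286 → 0.92528  (Δp = -0.00757)

0.9253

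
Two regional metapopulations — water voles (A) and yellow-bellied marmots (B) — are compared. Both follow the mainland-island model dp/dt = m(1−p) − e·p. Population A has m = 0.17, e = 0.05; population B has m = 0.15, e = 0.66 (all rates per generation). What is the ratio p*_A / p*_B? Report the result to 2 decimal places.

4.17

A: p*_A = m/(m+e) = 0.17/0.2200 = 0.7727.
B: p*_B = 0.15/0.8100 = 0.1852.
p*_A / p*_B = 0.7727/0.1852 = 4.1727.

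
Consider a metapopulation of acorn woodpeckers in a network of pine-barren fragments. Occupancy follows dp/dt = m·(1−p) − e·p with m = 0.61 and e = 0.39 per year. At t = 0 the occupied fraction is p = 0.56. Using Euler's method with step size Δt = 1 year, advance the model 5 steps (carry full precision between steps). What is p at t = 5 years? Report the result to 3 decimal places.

0.610

Update rule: p ← p + [m·(1−p) − e·p]·Δt with Δt = 1.
p: 0.56000 → 0.61000  (Δp = +0.05000)
p: 0.61000 → 0.61000  (Δp = +0.00000)
p: 0.61000 → 0.61000  (Δp = +0.00000)
p: 0.61000 → 0.61000  (Δp = +0.00000)
p: 0.61000 → 0.61000  (Δp = +0.00000)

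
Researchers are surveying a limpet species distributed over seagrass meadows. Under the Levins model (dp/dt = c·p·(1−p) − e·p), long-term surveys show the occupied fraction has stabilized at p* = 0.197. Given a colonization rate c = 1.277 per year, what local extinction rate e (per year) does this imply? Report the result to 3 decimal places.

At equilibrium c(1−p*) = e.
e = 1.277 × (1 − 0.197) = 1.277 × 0.8030 = 1.0254.

1.025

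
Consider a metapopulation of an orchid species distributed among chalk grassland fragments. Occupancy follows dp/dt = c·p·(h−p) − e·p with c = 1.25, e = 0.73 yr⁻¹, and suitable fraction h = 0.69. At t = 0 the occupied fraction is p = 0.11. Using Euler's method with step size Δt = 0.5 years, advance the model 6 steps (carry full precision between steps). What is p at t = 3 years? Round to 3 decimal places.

Update rule: p ← p + [c·p·(h−p) − e·p]·Δt with Δt = 0.5.
  1  |  dp/dt·Δt = -0.000275  |  p_1 = 0.109725
  2  |  dp/dt·Δt = -0.000255  |  p_2 = 0.109470
  3  |  dp/dt·Δt = -0.000237  |  p_3 = 0.109232
  4  |  dp/dt·Δt = -0.000221  |  p_4 = 0.109012
  5  |  dp/dt·Δt = -0.000205  |  p_5 = 0.108806
  6  |  dp/dt·Δt = -0.000191  |  p_6 = 0.108615

0.109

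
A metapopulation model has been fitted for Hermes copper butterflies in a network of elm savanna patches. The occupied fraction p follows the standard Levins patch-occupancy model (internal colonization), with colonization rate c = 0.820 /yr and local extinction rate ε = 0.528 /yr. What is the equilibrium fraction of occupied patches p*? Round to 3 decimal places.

0.356

At equilibrium, colonization balances extinction: c·p*·(1−p*) = ε·p*.
So p* = 1 − ε/c = 1 − 0.528/0.820 = 1 − 0.6439 = 0.3561.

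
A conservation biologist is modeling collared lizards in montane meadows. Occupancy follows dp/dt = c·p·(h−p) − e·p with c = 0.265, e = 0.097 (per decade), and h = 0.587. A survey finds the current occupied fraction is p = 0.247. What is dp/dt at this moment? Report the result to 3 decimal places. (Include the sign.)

-0.002

Colonization term: c·p·(h−p) = 0.265×0.247×0.3400 = 0.02225.
Extinction term: e·p = 0.02396.
dp/dt = 0.02225 − 0.02396 = -0.00170.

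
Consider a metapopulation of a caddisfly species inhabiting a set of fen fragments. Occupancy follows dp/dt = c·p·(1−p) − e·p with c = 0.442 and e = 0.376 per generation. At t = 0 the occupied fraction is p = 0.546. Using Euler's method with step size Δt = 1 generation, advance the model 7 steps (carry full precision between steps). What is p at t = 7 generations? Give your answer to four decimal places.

Update rule: p ← p + [c·p·(1−p) − e·p]·Δt with Δt = 1.
step 1: Δp = -0.09573, p = 0.45027
step 2: Δp = -0.05989, p = 0.39037
step 3: Δp = -0.04159, p = 0.34878
step 4: Δp = -0.03075, p = 0.31803
step 5: Δp = -0.02372, p = 0.29432
step 6: Δp = -0.01886, p = 0.27545
step 7: Δp = -0.01536, p = 0.26010

0.2601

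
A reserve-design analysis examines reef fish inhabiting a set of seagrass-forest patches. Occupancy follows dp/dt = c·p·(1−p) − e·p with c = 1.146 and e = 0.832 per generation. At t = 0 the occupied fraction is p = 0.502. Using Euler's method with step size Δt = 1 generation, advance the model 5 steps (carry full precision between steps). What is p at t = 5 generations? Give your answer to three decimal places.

0.289

Update rule: p ← p + [c·p·(1−p) − e·p]·Δt with Δt = 1.
step 1: Δp = -0.13117, p = 0.37083
step 2: Δp = -0.04115, p = 0.32968
step 3: Δp = -0.02104, p = 0.30864
step 4: Δp = -0.01225, p = 0.29639
step 5: Δp = -0.00761, p = 0.28878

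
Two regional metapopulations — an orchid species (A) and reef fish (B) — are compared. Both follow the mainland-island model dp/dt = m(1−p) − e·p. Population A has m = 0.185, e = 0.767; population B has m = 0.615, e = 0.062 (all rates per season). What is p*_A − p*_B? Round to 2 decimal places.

-0.71

A: p*_A = m/(m+e) = 0.185/0.9520 = 0.1943.
B: p*_B = 0.615/0.6770 = 0.9084.
p*_A − p*_B = 0.1943 − 0.9084 = -0.7141.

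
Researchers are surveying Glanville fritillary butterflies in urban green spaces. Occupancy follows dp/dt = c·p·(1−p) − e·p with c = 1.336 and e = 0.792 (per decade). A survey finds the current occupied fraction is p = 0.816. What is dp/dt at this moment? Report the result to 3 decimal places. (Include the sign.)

Colonization term: c·p·(1−p) = 1.336×0.816×0.1840 = 0.20059.
Extinction term: e·p = 0.64627.
dp/dt = 0.20059 − 0.64627 = -0.44568.

-0.446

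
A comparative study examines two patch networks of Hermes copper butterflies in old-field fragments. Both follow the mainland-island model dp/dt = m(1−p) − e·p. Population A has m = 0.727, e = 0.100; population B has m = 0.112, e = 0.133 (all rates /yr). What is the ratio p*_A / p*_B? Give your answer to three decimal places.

1.923

A: p*_A = m/(m+e) = 0.727/0.8270 = 0.8791.
B: p*_B = 0.112/0.2450 = 0.4571.
p*_A / p*_B = 0.8791/0.4571 = 1.9230.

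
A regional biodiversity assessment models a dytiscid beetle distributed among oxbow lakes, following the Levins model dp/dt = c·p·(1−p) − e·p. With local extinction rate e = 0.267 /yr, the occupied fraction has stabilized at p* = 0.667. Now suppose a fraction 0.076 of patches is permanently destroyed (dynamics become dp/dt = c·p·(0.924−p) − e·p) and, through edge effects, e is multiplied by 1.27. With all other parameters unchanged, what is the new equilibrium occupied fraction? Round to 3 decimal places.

0.501

Balance c(1−p*) = e gives c = e/(1 − 0.66700) = 0.267/0.33300 = 0.80180.
New p* = 0.924 − e/c = 0.924 − 0.33909/0.80180 = 0.50109.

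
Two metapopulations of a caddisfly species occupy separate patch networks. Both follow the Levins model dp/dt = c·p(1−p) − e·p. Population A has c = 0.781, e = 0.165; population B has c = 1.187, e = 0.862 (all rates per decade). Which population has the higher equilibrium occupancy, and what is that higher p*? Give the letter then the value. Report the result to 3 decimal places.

A: p*_A = 1 − 0.165/0.781 = 0.7887.
B: p*_B = 1 − 0.862/1.187 = 0.2738.
A is higher at 0.7887.

A, 0.789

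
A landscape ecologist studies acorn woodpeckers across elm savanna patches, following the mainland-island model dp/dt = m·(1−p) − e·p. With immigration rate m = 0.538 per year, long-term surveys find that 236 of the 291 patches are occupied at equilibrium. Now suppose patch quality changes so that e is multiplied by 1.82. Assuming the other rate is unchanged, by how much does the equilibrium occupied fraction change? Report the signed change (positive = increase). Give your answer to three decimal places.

-0.109

Observed p* = 236/291 = 0.81100.
Balance m(1−p*) = e·p* gives e = m(1−p*)/p* = 0.538×0.18900/0.81100 = 0.12538.
New p* = m/(m+e) = 0.53800/(0.53800+0.22819) = 0.70218.
Δp* = 0.70218 − 0.81100 = -0.10882.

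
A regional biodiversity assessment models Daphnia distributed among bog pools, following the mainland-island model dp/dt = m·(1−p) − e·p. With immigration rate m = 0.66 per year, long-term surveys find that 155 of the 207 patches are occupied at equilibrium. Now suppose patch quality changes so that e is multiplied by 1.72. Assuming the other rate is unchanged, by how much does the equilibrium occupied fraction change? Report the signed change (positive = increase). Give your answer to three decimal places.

Observed p* = 155/207 = 0.74879.
Balance m(1−p*) = e·p* gives e = m(1−p*)/p* = 0.66×0.25121/0.74879 = 0.22142.
New p* = m/(m+e) = 0.66000/(0.66000+0.38084) = 0.63410.
Δp* = 0.63410 − 0.74879 = -0.11469.

-0.115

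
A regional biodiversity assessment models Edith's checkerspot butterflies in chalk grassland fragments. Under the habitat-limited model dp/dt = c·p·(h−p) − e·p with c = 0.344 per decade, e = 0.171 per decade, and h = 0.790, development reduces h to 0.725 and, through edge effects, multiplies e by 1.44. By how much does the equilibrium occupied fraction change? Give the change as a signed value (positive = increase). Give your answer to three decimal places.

-0.284

Before: p* = h − e/c = 0.790 − 0.171/0.344 = 0.790 − 0.4971 = 0.2929.
After: c = 0.344, e = 0.24624, h = 0.725; p* = 0.725 − 0.24624/0.344 = 0.0092.
Δp* = 0.0092 − 0.2929 = -0.2837.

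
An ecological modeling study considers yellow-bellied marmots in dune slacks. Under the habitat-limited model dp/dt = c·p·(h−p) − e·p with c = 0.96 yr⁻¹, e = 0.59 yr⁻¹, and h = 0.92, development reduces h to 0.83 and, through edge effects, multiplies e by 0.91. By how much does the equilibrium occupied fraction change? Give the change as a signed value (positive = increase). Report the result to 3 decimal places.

Before: p* = h − e/c = 0.92 − 0.59/0.96 = 0.92 − 0.6146 = 0.3054.
After: c = 0.96, e = 0.5369, h = 0.83; p* = 0.83 − 0.5369/0.96 = 0.2707.
Δp* = 0.2707 − 0.3054 = -0.0347.

-0.035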